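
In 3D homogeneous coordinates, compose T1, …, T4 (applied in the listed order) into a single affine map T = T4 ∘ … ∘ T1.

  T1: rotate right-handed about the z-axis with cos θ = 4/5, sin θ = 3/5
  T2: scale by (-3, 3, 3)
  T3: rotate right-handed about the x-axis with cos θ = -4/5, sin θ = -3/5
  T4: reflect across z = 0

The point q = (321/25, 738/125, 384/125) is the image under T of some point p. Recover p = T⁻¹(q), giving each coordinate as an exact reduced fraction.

T1 = [4/5 -3/5 0 0; 3/5 4/5 0 0; 0 0 1 0; 0 0 0 1]
T2·T1 = [-12/5 9/5 0 0; 9/5 12/5 0 0; 0 0 3 0; 0 0 0 1]
T3·…·T1 = [-12/5 9/5 0 0; -36/25 -48/25 9/5 0; -27/25 -36/25 -12/5 0; 0 0 0 1]
T4·…·T1 = [-12/5 9/5 0 0; -36/25 -48/25 9/5 0; 27/25 36/25 12/5 0; 0 0 0 1]
det M = 27; M⁻¹ = [-4/15 -4/25 3/25 0; 1/5 -16/75 4/25 0; 0 1/5 4/15 0; 0 0 0 1]
M⁻¹ · (321/25, 738/125, 384/125)ᵀ = (-4, 9/5, 2)ᵀ

p = (-4, 9/5, 2)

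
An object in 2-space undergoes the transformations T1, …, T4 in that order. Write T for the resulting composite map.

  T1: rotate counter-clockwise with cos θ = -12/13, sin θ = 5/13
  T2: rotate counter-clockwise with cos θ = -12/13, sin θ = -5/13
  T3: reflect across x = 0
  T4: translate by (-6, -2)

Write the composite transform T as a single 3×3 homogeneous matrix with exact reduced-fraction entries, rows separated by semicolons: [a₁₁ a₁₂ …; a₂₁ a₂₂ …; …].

T1 = [-12/13 -5/13 0; 5/13 -12/13 0; 0 0 1]
T2·T1 = [1 0 0; 0 1 0; 0 0 1]
T3·…·T1 = [-1 0 0; 0 1 0; 0 0 1]
T4·…·T1 = [-1 0 -6; 0 1 -2; 0 0 1]

T = [-1 0 -6; 0 1 -2; 0 0 1]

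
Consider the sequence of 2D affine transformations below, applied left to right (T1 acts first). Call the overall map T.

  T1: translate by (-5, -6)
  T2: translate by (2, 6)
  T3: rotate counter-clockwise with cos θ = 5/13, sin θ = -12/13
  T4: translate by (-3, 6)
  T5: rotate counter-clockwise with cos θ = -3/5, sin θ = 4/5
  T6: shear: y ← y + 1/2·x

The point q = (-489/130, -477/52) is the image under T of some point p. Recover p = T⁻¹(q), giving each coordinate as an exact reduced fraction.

p = (3/2, 0)

T1 = [1 0 -5; 0 1 -6; 0 0 1]
T2·T1 = [1 0 -3; 0 1 0; 0 0 1]
T3·…·T1 = [5/13 12/13 -15/13; -12/13 5/13 36/13; 0 0 1]
T4·…·T1 = [5/13 12/13 -54/13; -12/13 5/13 114/13; 0 0 1]
T5·…·T1 = [33/65 -56/65 -294/65; 56/65 33/65 -558/65; 0 0 1]
T6·…·T1 = [33/65 -56/65 -294/65; 29/26 1/13 -141/13; 0 0 1]
det M = 1; M⁻¹ = [1/13 56/65 126/13; -29/26 33/65 6/13; 0 0 1]
M⁻¹ · (-489/130, -477/52)ᵀ = (3/2, 0)ᵀ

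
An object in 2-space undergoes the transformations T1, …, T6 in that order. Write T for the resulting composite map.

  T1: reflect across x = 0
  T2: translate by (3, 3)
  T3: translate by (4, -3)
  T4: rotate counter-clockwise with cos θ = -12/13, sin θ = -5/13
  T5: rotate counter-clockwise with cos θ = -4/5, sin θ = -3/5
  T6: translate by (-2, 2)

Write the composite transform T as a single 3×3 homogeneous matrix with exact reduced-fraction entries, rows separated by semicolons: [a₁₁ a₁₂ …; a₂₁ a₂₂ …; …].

T = [-33/65 -56/65 101/65; -56/65 33/65 522/65; 0 0 1]

T1 = [-1 0 0; 0 1 0; 0 0 1]
T2·T1 = [-1 0 3; 0 1 3; 0 0 1]
T3·…·T1 = [-1 0 7; 0 1 0; 0 0 1]
T4·…·T1 = [12/13 5/13 -84/13; 5/13 -12/13 -35/13; 0 0 1]
T5·…·T1 = [-33/65 -56/65 231/65; -56/65 33/65 392/65; 0 0 1]
T6·…·T1 = [-33/65 -56/65 101/65; -56/65 33/65 522/65; 0 0 1]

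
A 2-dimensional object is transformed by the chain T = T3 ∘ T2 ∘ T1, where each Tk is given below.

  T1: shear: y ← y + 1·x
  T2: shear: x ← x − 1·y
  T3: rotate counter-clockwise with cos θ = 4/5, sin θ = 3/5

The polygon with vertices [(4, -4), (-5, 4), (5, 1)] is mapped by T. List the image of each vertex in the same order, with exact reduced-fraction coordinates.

T1 shear: y ← y + 1·x: (4, -4) → (4, 0); (-5, 4) → (-5, -1); (5, 1) → (5, 6)
T2 shear: x ← x − 1·y: (4, 0) → (4, 0); (-5, -1) → (-4, -1); (5, 6) → (-1, 6)
T3 rotate counter-clockwise with cos θ = 4/5, sin θ = 3/5: (4, 0) → (16/5, 12/5); (-4, -1) → (-13/5, -16/5); (-1, 6) → (-22/5, 21/5)

image vertices: (16/5, 12/5), (-13/5, -16/5), (-22/5, 21/5)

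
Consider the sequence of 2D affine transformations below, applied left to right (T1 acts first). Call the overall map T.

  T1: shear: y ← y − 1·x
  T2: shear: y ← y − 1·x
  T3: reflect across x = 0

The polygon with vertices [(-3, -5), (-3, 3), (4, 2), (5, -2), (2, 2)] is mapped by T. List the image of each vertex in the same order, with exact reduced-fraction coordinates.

T1 shear: y ← y − 1·x: (-3, -5) → (-3, -2); (-3, 3) → (-3, 6); (4, 2) → (4, -2); (5, -2) → (5, -7); (2, 2) → (2, 0)
T2 shear: y ← y − 1·x: (-3, -2) → (-3, 1); (-3, 6) → (-3, 9); (4, -2) → (4, -6); (5, -7) → (5, -12); (2, 0) → (2, -2)
T3 reflect across x = 0: (-3, 1) → (3, 1); (-3, 9) → (3, 9); (4, -6) → (-4, -6); (5, -12) → (-5, -12); (2, -2) → (-2, -2)

image vertices: (3, 1), (3, 9), (-4, -6), (-5, -12), (-2, -2)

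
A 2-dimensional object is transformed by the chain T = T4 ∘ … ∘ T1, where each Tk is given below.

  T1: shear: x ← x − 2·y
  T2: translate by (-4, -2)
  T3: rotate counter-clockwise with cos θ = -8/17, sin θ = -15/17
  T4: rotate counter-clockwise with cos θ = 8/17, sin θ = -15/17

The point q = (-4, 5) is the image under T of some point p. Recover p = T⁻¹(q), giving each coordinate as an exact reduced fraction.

p = (2, -3)

T1 = [1 -2 0; 0 1 0; 0 0 1]
T2·T1 = [1 -2 -4; 0 1 -2; 0 0 1]
T3·…·T1 = [-8/17 31/17 2/17; -15/17 22/17 76/17; 0 0 1]
T4·…·T1 = [-1 2 4; 0 -1 2; 0 0 1]
det M = 1; M⁻¹ = [-1 -2 8; 0 -1 2; 0 0 1]
M⁻¹ · (-4, 5)ᵀ = (2, -3)ᵀ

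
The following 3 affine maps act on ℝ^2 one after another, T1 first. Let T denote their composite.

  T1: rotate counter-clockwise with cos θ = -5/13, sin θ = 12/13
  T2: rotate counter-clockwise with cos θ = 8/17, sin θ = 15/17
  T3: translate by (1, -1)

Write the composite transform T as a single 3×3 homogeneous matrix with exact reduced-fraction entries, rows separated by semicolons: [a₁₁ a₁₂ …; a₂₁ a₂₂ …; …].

T = [-220/221 -21/221 1; 21/221 -220/221 -1; 0 0 1]

T1 = [-5/13 -12/13 0; 12/13 -5/13 0; 0 0 1]
T2·T1 = [-220/221 -21/221 0; 21/221 -220/221 0; 0 0 1]
T3·…·T1 = [-220/221 -21/221 1; 21/221 -220/221 -1; 0 0 1]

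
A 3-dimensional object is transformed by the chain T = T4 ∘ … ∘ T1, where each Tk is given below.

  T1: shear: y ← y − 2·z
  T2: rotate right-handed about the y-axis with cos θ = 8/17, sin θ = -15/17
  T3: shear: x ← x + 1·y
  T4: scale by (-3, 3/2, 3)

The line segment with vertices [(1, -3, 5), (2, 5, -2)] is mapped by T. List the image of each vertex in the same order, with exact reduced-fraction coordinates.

image vertices: (864/17, -39/2, 165/17), (-597/17, 27/2, 42/17)

T1 shear: y ← y − 2·z: (1, -3, 5) → (1, -13, 5); (2, 5, -2) → (2, 9, -2)
T2 rotate right-handed about the y-axis with cos θ = 8/17, sin θ = -15/17: (1, -13, 5) → (-67/17, -13, 55/17); (2, 9, -2) → (46/17, 9, 14/17)
T3 shear: x ← x + 1·y: (-67/17, -13, 55/17) → (-288/17, -13, 55/17); (46/17, 9, 14/17) → (199/17, 9, 14/17)
T4 scale by (-3, 3/2, 3): (-288/17, -13, 55/17) → (864/17, -39/2, 165/17); (199/17, 9, 14/17) → (-597/17, 27/2, 42/17)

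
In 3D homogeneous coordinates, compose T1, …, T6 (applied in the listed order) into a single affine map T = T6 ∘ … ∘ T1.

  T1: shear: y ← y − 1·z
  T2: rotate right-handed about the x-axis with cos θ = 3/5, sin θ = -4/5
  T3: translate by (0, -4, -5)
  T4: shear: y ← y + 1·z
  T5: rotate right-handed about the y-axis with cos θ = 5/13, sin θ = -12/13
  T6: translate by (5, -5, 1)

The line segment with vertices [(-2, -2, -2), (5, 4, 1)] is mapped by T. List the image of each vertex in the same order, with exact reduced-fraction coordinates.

T1 shear: y ← y − 1·z: (-2, -2, -2) → (-2, 0, -2); (5, 4, 1) → (5, 3, 1)
T2 rotate right-handed about the x-axis with cos θ = 3/5, sin θ = -4/5: (-2, 0, -2) → (-2, -8/5, -6/5); (5, 3, 1) → (5, 13/5, -9/5)
T3 translate by (0, -4, -5): (-2, -8/5, -6/5) → (-2, -28/5, -31/5); (5, 13/5, -9/5) → (5, -7/5, -34/5)
T4 shear: y ← y + 1·z: (-2, -28/5, -31/5) → (-2, -59/5, -31/5); (5, -7/5, -34/5) → (5, -41/5, -34/5)
T5 rotate right-handed about the y-axis with cos θ = 5/13, sin θ = -12/13: (-2, -59/5, -31/5) → (322/65, -59/5, -55/13); (5, -41/5, -34/5) → (41/5, -41/5, 2)
T6 translate by (5, -5, 1): (322/65, -59/5, -55/13) → (647/65, -84/5, -42/13); (41/5, -41/5, 2) → (66/5, -66/5, 3)

image vertices: (647/65, -84/5, -42/13), (66/5, -66/5, 3)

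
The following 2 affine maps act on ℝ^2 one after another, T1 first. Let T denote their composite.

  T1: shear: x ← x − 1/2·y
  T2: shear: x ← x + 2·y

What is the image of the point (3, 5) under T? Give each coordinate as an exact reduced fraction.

T(p) = (21/2, 5)

T1 shear: x ← x − 1/2·y: (3, 5) → (1/2, 5)
T2 shear: x ← x + 2·y: (1/2, 5) → (21/2, 5)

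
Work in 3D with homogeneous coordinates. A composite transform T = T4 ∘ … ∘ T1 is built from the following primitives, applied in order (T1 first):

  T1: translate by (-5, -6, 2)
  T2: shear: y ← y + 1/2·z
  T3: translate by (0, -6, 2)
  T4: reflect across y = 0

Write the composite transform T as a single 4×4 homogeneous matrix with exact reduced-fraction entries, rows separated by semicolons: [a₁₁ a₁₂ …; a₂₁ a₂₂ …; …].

T1 = [1 0 0 -5; 0 1 0 -6; 0 0 1 2; 0 0 0 1]
T2·T1 = [1 0 0 -5; 0 1 1/2 -5; 0 0 1 2; 0 0 0 1]
T3·…·T1 = [1 0 0 -5; 0 1 1/2 -11; 0 0 1 4; 0 0 0 1]
T4·…·T1 = [1 0 0 -5; 0 -1 -1/2 11; 0 0 1 4; 0 0 0 1]

T = [1 0 0 -5; 0 -1 -1/2 11; 0 0 1 4; 0 0 0 1]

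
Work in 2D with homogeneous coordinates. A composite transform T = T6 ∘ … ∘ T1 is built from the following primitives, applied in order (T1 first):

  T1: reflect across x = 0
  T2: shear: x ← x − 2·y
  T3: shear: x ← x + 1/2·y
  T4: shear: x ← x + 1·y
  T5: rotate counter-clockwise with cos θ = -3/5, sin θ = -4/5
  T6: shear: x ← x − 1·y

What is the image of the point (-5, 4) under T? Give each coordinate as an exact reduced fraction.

T(p) = (31/5, -24/5)

T1 reflect across x = 0: (-5, 4) → (5, 4)
T2 shear: x ← x − 2·y: (5, 4) → (-3, 4)
T3 shear: x ← x + 1/2·y: (-3, 4) → (-1, 4)
T4 shear: x ← x + 1·y: (-1, 4) → (3, 4)
T5 rotate counter-clockwise with cos θ = -3/5, sin θ = -4/5: (3, 4) → (7/5, -24/5)
T6 shear: x ← x − 1·y: (7/5, -24/5) → (31/5, -24/5)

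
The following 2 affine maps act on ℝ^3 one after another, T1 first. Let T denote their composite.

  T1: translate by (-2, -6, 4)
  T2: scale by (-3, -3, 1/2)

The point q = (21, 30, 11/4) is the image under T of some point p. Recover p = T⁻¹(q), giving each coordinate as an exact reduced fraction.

p = (-5, -4, 3/2)

T1 = [1 0 0 -2; 0 1 0 -6; 0 0 1 4; 0 0 0 1]
T2·T1 = [-3 0 0 6; 0 -3 0 18; 0 0 1/2 2; 0 0 0 1]
det M = 9/2; M⁻¹ = [-1/3 0 0 2; 0 -1/3 0 6; 0 0 2 -4; 0 0 0 1]
M⁻¹ · (21, 30, 11/4)ᵀ = (-5, -4, 3/2)ᵀ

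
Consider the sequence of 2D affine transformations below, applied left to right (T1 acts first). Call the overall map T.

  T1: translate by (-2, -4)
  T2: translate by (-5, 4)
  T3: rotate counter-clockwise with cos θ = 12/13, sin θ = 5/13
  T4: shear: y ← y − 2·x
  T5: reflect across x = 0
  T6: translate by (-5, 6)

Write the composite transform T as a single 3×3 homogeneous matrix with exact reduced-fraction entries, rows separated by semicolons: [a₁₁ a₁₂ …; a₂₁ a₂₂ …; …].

T1 = [1 0 -2; 0 1 -4; 0 0 1]
T2·T1 = [1 0 -7; 0 1 0; 0 0 1]
T3·…·T1 = [12/13 -5/13 -84/13; 5/13 12/13 -35/13; 0 0 1]
T4·…·T1 = [12/13 -5/13 -84/13; -19/13 22/13 133/13; 0 0 1]
T5·…·T1 = [-12/13 5/13 84/13; -19/13 22/13 133/13; 0 0 1]
T6·…·T1 = [-12/13 5/13 19/13; -19/13 22/13 211/13; 0 0 1]

T = [-12/13 5/13 19/13; -19/13 22/13 211/13; 0 0 1]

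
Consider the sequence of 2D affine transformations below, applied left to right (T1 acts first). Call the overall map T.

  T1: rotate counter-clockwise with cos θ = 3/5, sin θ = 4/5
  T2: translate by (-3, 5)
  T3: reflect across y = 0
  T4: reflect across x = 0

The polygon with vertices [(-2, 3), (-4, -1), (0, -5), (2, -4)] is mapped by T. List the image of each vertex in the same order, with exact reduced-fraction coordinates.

image vertices: (33/5, -26/5), (23/5, -6/5), (-1, -2), (-7/5, -21/5)

T1 rotate counter-clockwise with cos θ = 3/5, sin θ = 4/5: (-2, 3) → (-18/5, 1/5); (-4, -1) → (-8/5, -19/5); (0, -5) → (4, -3); (2, -4) → (22/5, -4/5)
T2 translate by (-3, 5): (-18/5, 1/5) → (-33/5, 26/5); (-8/5, -19/5) → (-23/5, 6/5); (4, -3) → (1, 2); (22/5, -4/5) → (7/5, 21/5)
T3 reflect across y = 0: (-33/5, 26/5) → (-33/5, -26/5); (-23/5, 6/5) → (-23/5, -6/5); (1, 2) → (1, -2); (7/5, 21/5) → (7/5, -21/5)
T4 reflect across x = 0: (-33/5, -26/5) → (33/5, -26/5); (-23/5, -6/5) → (23/5, -6/5); (1, -2) → (-1, -2); (7/5, -21/5) → (-7/5, -21/5)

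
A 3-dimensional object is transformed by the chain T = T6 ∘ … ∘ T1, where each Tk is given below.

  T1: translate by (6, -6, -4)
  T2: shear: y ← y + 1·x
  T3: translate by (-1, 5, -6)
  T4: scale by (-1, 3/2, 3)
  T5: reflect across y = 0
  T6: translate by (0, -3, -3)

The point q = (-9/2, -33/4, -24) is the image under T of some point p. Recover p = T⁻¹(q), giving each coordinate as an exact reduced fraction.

p = (-1/2, -1, 3)

T1 = [1 0 0 6; 0 1 0 -6; 0 0 1 -4; 0 0 0 1]
T2·T1 = [1 0 0 6; 1 1 0 0; 0 0 1 -4; 0 0 0 1]
T3·…·T1 = [1 0 0 5; 1 1 0 5; 0 0 1 -10; 0 0 0 1]
T4·…·T1 = [-1 0 0 -5; 3/2 3/2 0 15/2; 0 0 3 -30; 0 0 0 1]
T5·…·T1 = [-1 0 0 -5; -3/2 -3/2 0 -15/2; 0 0 3 -30; 0 0 0 1]
T6·…·T1 = [-1 0 0 -5; -3/2 -3/2 0 -21/2; 0 0 3 -33; 0 0 0 1]
det M = 9/2; M⁻¹ = [-1 0 0 -5; 1 -2/3 0 -2; 0 0 1/3 11; 0 0 0 1]
M⁻¹ · (-9/2, -33/4, -24)ᵀ = (-1/2, -1, 3)ᵀ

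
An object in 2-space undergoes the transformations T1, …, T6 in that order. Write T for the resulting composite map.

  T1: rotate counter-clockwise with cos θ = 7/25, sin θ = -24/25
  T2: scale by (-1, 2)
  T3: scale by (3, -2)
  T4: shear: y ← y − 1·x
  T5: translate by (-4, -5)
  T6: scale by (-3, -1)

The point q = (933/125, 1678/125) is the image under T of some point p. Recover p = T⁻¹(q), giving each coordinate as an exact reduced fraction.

p = (-9/5, 0)

T1 = [7/25 24/25 0; -24/25 7/25 0; 0 0 1]
T2·T1 = [-7/25 -24/25 0; -48/25 14/25 0; 0 0 1]
T3·…·T1 = [-21/25 -72/25 0; 96/25 -28/25 0; 0 0 1]
T4·…·T1 = [-21/25 -72/25 0; 117/25 44/25 0; 0 0 1]
T5·…·T1 = [-21/25 -72/25 -4; 117/25 44/25 -5; 0 0 1]
T6·…·T1 = [63/25 216/25 12; -117/25 -44/25 5; 0 0 1]
det M = 36; M⁻¹ = [-11/225 -6/25 134/75; 13/100 7/100 -191/100; 0 0 1]
M⁻¹ · (933/125, 1678/125)ᵀ = (-9/5, 0)ᵀ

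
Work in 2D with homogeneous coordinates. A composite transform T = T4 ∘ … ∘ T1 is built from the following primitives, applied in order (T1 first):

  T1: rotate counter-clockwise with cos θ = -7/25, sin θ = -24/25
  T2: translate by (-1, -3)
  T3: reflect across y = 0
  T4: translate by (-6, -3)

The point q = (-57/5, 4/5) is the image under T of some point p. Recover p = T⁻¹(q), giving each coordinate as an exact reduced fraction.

T1 = [-7/25 24/25 0; -24/25 -7/25 0; 0 0 1]
T2·T1 = [-7/25 24/25 -1; -24/25 -7/25 -3; 0 0 1]
T3·…·T1 = [-7/25 24/25 -1; 24/25 7/25 3; 0 0 1]
T4·…·T1 = [-7/25 24/25 -7; 24/25 7/25 0; 0 0 1]
det M = -1; M⁻¹ = [-7/25 24/25 -49/25; 24/25 7/25 168/25; 0 0 1]
M⁻¹ · (-57/5, 4/5)ᵀ = (2, -4)ᵀ

p = (2, -4)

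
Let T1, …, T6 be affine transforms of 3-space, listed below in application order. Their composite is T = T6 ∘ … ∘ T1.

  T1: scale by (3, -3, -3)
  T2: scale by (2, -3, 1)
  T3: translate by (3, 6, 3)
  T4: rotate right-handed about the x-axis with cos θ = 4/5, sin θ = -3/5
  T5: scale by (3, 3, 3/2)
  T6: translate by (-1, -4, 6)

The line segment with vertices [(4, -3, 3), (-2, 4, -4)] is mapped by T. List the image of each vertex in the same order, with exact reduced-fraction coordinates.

T1 scale by (3, -3, -3): (4, -3, 3) → (12, 9, -9); (-2, 4, -4) → (-6, -12, 12)
T2 scale by (2, -3, 1): (12, 9, -9) → (24, -27, -9); (-6, -12, 12) → (-12, 36, 12)
T3 translate by (3, 6, 3): (24, -27, -9) → (27, -21, -6); (-12, 36, 12) → (-9, 42, 15)
T4 rotate right-handed about the x-axis with cos θ = 4/5, sin θ = -3/5: (27, -21, -6) → (27, -102/5, 39/5); (-9, 42, 15) → (-9, 213/5, -66/5)
T5 scale by (3, 3, 3/2): (27, -102/5, 39/5) → (81, -306/5, 117/10); (-9, 213/5, -66/5) → (-27, 639/5, -99/5)
T6 translate by (-1, -4, 6): (81, -306/5, 117/10) → (80, -326/5, 177/10); (-27, 639/5, -99/5) → (-28, 619/5, -69/5)

image vertices: (80, -326/5, 177/10), (-28, 619/5, -69/5)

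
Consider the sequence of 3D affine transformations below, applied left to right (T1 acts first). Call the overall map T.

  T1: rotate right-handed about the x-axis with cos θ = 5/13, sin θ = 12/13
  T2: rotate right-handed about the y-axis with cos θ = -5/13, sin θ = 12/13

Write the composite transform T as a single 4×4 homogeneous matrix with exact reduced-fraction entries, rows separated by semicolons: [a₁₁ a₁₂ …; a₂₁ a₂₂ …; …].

T1 = [1 0 0 0; 0 5/13 -12/13 0; 0 12/13 5/13 0; 0 0 0 1]
T2·T1 = [-5/13 144/169 60/169 0; 0 5/13 -12/13 0; -12/13 -60/169 -25/169 0; 0 0 0 1]

T = [-5/13 144/169 60/169 0; 0 5/13 -12/13 0; -12/13 -60/169 -25/169 0; 0 0 0 1]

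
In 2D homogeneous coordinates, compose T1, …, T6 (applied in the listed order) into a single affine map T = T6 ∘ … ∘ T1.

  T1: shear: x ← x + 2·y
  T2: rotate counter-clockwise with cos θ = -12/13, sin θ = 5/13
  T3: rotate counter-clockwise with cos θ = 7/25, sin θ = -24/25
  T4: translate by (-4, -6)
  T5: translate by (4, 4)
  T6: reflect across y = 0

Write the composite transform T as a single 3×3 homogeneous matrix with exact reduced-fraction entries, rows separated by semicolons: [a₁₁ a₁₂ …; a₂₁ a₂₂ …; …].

T1 = [1 2 0; 0 1 0; 0 0 1]
T2·T1 = [-12/13 -29/13 0; 5/13 -2/13 0; 0 0 1]
T3·…·T1 = [36/325 -251/325 0; 323/325 682/325 0; 0 0 1]
T4·…·T1 = [36/325 -251/325 -4; 323/325 682/325 -6; 0 0 1]
T5·…·T1 = [36/325 -251/325 0; 323/325 682/325 -2; 0 0 1]
T6·…·T1 = [36/325 -251/325 0; -323/325 -682/325 2; 0 0 1]

T = [36/325 -251/325 0; -323/325 -682/325 2; 0 0 1]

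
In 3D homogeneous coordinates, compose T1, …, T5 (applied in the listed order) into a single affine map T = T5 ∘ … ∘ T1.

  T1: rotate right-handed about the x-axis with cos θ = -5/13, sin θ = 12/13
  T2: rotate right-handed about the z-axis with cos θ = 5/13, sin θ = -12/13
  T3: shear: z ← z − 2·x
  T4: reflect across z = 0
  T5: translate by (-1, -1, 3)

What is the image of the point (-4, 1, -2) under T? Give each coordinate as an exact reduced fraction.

T1 rotate right-handed about the x-axis with cos θ = -5/13, sin θ = 12/13: (-4, 1, -2) → (-4, 19/13, 22/13)
T2 rotate right-handed about the z-axis with cos θ = 5/13, sin θ = -12/13: (-4, 19/13, 22/13) → (-32/169, 719/169, 22/13)
T3 shear: z ← z − 2·x: (-32/169, 719/169, 22/13) → (-32/169, 719/169, 350/169)
T4 reflect across z = 0: (-32/169, 719/169, 350/169) → (-32/169, 719/169, -350/169)
T5 translate by (-1, -1, 3): (-32/169, 719/169, -350/169) → (-201/169, 550/169, 157/169)

T(p) = (-201/169, 550/169, 157/169)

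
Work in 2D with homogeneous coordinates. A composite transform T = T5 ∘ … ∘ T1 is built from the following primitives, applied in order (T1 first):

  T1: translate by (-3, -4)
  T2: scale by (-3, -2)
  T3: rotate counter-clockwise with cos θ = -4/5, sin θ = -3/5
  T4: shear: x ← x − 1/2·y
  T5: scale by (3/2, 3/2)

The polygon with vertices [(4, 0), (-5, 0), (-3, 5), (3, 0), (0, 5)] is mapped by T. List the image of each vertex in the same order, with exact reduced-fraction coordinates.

image vertices: (57/4, -69/10), (-6, -156/5), (-33/2, -69/5), (12, -48/5), (-39/4, -57/10)

T1 translate by (-3, -4): (4, 0) → (1, -4); (-5, 0) → (-8, -4); (-3, 5) → (-6, 1); (3, 0) → (0, -4); (0, 5) → (-3, 1)
T2 scale by (-3, -2): (1, -4) → (-3, 8); (-8, -4) → (24, 8); (-6, 1) → (18, -2); (0, -4) → (0, 8); (-3, 1) → (9, -2)
T3 rotate counter-clockwise with cos θ = -4/5, sin θ = -3/5: (-3, 8) → (36/5, -23/5); (24, 8) → (-72/5, -104/5); (18, -2) → (-78/5, -46/5); (0, 8) → (24/5, -32/5); (9, -2) → (-42/5, -19/5)
T4 shear: x ← x − 1/2·y: (36/5, -23/5) → (19/2, -23/5); (-72/5, -104/5) → (-4, -104/5); (-78/5, -46/5) → (-11, -46/5); (24/5, -32/5) → (8, -32/5); (-42/5, -19/5) → (-13/2, -19/5)
T5 scale by (3/2, 3/2): (19/2, -23/5) → (57/4, -69/10); (-4, -104/5) → (-6, -156/5); (-11, -46/5) → (-33/2, -69/5); (8, -32/5) → (12, -48/5); (-13/2, -19/5) → (-39/4, -57/10)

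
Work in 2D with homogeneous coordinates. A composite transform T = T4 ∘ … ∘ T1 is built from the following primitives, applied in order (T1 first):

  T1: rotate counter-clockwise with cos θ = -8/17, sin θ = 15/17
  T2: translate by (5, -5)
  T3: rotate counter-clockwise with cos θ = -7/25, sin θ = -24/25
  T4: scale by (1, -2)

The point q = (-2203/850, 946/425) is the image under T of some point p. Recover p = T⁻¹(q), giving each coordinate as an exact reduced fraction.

p = (4, 3/2)

T1 = [-8/17 -15/17 0; 15/17 -8/17 0; 0 0 1]
T2·T1 = [-8/17 -15/17 5; 15/17 -8/17 -5; 0 0 1]
T3·…·T1 = [416/425 -87/425 -31/5; 87/425 416/425 -17/5; 0 0 1]
T4·…·T1 = [416/425 -87/425 -31/5; -174/425 -832/425 34/5; 0 0 1]
det M = -2; M⁻¹ = [416/425 -87/850 115/17; -87/425 -208/425 35/17; 0 0 1]
M⁻¹ · (-2203/850, 946/425)ᵀ = (4, 3/2)ᵀ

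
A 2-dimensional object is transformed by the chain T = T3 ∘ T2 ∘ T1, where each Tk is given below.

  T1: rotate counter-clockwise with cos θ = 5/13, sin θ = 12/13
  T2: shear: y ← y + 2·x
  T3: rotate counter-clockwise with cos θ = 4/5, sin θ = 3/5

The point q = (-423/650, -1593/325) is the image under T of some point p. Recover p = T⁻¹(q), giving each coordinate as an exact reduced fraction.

p = (9/5, 9/2)

T1 = [5/13 -12/13 0; 12/13 5/13 0; 0 0 1]
T2·T1 = [5/13 -12/13 0; 22/13 -19/13 0; 0 0 1]
T3·…·T1 = [-46/65 9/65 0; 103/65 -112/65 0; 0 0 1]
det M = 1; M⁻¹ = [-112/65 -9/65 0; -103/65 -46/65 0; 0 0 1]
M⁻¹ · (-423/650, -1593/325)ᵀ = (9/5, 9/2)ᵀ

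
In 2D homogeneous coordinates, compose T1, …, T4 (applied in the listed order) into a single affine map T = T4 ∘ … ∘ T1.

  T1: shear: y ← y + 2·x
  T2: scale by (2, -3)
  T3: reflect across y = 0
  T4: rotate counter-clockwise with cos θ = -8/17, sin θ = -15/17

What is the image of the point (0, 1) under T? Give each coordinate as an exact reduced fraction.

T(p) = (45/17, -24/17)

T1 shear: y ← y + 2·x: (0, 1) → (0, 1)
T2 scale by (2, -3): (0, 1) → (0, -3)
T3 reflect across y = 0: (0, -3) → (0, 3)
T4 rotate counter-clockwise with cos θ = -8/17, sin θ = -15/17: (0, 3) → (45/17, -24/17)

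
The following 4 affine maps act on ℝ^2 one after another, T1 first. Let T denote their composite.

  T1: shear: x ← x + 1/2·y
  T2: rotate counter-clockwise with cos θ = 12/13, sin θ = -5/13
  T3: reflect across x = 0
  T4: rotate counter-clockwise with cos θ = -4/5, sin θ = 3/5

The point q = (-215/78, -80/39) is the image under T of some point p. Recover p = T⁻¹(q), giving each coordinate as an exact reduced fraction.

T1 = [1 1/2 0; 0 1 0; 0 0 1]
T2·T1 = [12/13 11/13 0; -5/13 19/26 0; 0 0 1]
T3·…·T1 = [-12/13 -11/13 0; -5/13 19/26 0; 0 0 1]
T4·…·T1 = [63/65 31/130 0; -16/65 -71/65 0; 0 0 1]
det M = -1; M⁻¹ = [71/65 31/130 0; -16/65 -63/65 0; 0 0 1]
M⁻¹ · (-215/78, -80/39)ᵀ = (-7/2, 8/3)ᵀ

p = (-7/2, 8/3)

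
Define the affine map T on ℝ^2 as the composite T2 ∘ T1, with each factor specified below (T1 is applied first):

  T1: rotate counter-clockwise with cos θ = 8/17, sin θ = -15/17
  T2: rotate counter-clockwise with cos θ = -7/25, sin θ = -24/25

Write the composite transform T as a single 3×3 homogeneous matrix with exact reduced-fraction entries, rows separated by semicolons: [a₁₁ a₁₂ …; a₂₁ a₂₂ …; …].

T1 = [8/17 15/17 0; -15/17 8/17 0; 0 0 1]
T2·T1 = [-416/425 87/425 0; -87/425 -416/425 0; 0 0 1]

T = [-416/425 87/425 0; -87/425 -416/425 0; 0 0 1]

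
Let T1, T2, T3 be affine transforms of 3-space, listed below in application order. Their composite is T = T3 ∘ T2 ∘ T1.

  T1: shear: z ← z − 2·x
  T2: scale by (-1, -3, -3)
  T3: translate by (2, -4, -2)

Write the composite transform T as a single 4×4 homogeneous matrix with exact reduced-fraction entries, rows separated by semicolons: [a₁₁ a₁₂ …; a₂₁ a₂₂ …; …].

T = [-1 0 0 2; 0 -3 0 -4; 6 0 -3 -2; 0 0 0 1]

T1 = [1 0 0 0; 0 1 0 0; -2 0 1 0; 0 0 0 1]
T2·T1 = [-1 0 0 0; 0 -3 0 0; 6 0 -3 0; 0 0 0 1]
T3·…·T1 = [-1 0 0 2; 0 -3 0 -4; 6 0 -3 -2; 0 0 0 1]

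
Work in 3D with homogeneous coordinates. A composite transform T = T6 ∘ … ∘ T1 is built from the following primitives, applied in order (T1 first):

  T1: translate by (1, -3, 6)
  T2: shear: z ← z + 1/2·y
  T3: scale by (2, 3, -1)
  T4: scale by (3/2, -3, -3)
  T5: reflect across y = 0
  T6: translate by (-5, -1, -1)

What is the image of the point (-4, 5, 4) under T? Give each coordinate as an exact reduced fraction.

T1 translate by (1, -3, 6): (-4, 5, 4) → (-3, 2, 10)
T2 shear: z ← z + 1/2·y: (-3, 2, 10) → (-3, 2, 11)
T3 scale by (2, 3, -1): (-3, 2, 11) → (-6, 6, -11)
T4 scale by (3/2, -3, -3): (-6, 6, -11) → (-9, -18, 33)
T5 reflect across y = 0: (-9, -18, 33) → (-9, 18, 33)
T6 translate by (-5, -1, -1): (-9, 18, 33) → (-14, 17, 32)

T(p) = (-14, 17, 32)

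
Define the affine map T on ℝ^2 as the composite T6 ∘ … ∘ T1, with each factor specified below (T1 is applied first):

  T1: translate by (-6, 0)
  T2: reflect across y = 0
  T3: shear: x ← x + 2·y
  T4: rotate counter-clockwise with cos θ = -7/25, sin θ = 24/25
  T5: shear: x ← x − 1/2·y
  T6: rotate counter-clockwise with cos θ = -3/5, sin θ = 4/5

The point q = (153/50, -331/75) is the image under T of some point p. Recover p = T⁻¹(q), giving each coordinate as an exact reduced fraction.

T1 = [1 0 -6; 0 1 0; 0 0 1]
T2·T1 = [1 0 -6; 0 -1 0; 0 0 1]
T3·…·T1 = [1 -2 -6; 0 -1 0; 0 0 1]
T4·…·T1 = [-7/25 38/25 42/25; 24/25 -41/25 -144/25; 0 0 1]
T5·…·T1 = [-19/25 117/50 114/25; 24/25 -41/25 -144/25; 0 0 1]
T6·…·T1 = [-39/125 -23/250 234/125; -148/125 357/125 888/125; 0 0 1]
det M = -1; M⁻¹ = [-357/125 -23/250 6; -148/125 39/125 0; 0 0 1]
M⁻¹ · (153/50, -331/75)ᵀ = (-7/3, -5)ᵀ

p = (-7/3, -5)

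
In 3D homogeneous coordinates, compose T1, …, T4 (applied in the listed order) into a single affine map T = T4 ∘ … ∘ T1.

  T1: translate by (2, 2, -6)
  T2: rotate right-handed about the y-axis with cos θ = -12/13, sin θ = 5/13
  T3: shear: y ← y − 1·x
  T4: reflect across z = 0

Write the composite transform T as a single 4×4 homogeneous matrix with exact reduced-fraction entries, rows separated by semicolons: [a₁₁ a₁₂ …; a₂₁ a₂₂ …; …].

T = [-12/13 0 5/13 -54/13; 12/13 1 -5/13 80/13; 5/13 0 12/13 -62/13; 0 0 0 1]

T1 = [1 0 0 2; 0 1 0 2; 0 0 1 -6; 0 0 0 1]
T2·T1 = [-12/13 0 5/13 -54/13; 0 1 0 2; -5/13 0 -12/13 62/13; 0 0 0 1]
T3·…·T1 = [-12/13 0 5/13 -54/13; 12/13 1 -5/13 80/13; -5/13 0 -12/13 62/13; 0 0 0 1]
T4·…·T1 = [-12/13 0 5/13 -54/13; 12/13 1 -5/13 80/13; 5/13 0 12/13 -62/13; 0 0 0 1]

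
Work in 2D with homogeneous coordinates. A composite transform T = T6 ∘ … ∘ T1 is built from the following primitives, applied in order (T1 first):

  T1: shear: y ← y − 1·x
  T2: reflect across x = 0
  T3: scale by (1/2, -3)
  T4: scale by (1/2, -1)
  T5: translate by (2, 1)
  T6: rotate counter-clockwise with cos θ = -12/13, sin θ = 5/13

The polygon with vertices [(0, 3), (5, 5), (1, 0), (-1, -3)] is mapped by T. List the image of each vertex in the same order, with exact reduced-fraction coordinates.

T1 shear: y ← y − 1·x: (0, 3) → (0, 3); (5, 5) → (5, 0); (1, 0) → (1, -1); (-1, -3) → (-1, -2)
T2 reflect across x = 0: (0, 3) → (0, 3); (5, 0) → (-5, 0); (1, -1) → (-1, -1); (-1, -2) → (1, -2)
T3 scale by (1/2, -3): (0, 3) → (0, -9); (-5, 0) → (-5/2, 0); (-1, -1) → (-1/2, 3); (1, -2) → (1/2, 6)
T4 scale by (1/2, -1): (0, -9) → (0, 9); (-5/2, 0) → (-5/4, 0); (-1/2, 3) → (-1/4, -3); (1/2, 6) → (1/4, -6)
T5 translate by (2, 1): (0, 9) → (2, 10); (-5/4, 0) → (3/4, 1); (-1/4, -3) → (7/4, -2); (1/4, -6) → (9/4, -5)
T6 rotate counter-clockwise with cos θ = -12/13, sin θ = 5/13: (2, 10) → (-74/13, -110/13); (3/4, 1) → (-14/13, -33/52); (7/4, -2) → (-11/13, 131/52); (9/4, -5) → (-2/13, 285/52)

image vertices: (-74/13, -110/13), (-14/13, -33/52), (-11/13, 131/52), (-2/13, 285/52)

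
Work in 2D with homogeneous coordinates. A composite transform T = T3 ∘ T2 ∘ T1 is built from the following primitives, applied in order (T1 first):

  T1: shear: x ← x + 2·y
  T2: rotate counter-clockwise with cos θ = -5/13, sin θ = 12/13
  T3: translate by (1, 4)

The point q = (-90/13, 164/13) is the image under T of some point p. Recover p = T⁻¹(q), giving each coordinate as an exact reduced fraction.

p = (3, 4)

T1 = [1 2 0; 0 1 0; 0 0 1]
T2·T1 = [-5/13 -22/13 0; 12/13 19/13 0; 0 0 1]
T3·…·T1 = [-5/13 -22/13 1; 12/13 19/13 4; 0 0 1]
det M = 1; M⁻¹ = [19/13 22/13 -107/13; -12/13 -5/13 32/13; 0 0 1]
M⁻¹ · (-90/13, 164/13)ᵀ = (3, 4)ᵀ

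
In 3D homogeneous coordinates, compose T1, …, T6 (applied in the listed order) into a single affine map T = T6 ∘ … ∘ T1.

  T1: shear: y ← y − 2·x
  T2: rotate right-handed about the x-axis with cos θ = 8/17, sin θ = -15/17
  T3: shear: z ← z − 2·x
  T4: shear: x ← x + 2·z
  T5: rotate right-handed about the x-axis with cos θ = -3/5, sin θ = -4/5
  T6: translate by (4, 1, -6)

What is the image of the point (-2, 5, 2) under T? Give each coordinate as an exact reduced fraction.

T1 shear: y ← y − 2·x: (-2, 5, 2) → (-2, 9, 2)
T2 rotate right-handed about the x-axis with cos θ = 8/17, sin θ = -15/17: (-2, 9, 2) → (-2, 6, -7)
T3 shear: z ← z − 2·x: (-2, 6, -7) → (-2, 6, -3)
T4 shear: x ← x + 2·z: (-2, 6, -3) → (-8, 6, -3)
T5 rotate right-handed about the x-axis with cos θ = -3/5, sin θ = -4/5: (-8, 6, -3) → (-8, -6, -3)
T6 translate by (4, 1, -6): (-8, -6, -3) → (-4, -5, -9)

T(p) = (-4, -5, -9)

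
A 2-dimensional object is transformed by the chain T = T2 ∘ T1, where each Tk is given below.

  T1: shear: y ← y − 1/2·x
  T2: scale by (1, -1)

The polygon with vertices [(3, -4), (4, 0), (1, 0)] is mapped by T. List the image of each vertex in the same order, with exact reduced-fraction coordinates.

T1 shear: y ← y − 1/2·x: (3, -4) → (3, -11/2); (4, 0) → (4, -2); (1, 0) → (1, -1/2)
T2 scale by (1, -1): (3, -11/2) → (3, 11/2); (4, -2) → (4, 2); (1, -1/2) → (1, 1/2)

image vertices: (3, 11/2), (4, 2), (1, 1/2)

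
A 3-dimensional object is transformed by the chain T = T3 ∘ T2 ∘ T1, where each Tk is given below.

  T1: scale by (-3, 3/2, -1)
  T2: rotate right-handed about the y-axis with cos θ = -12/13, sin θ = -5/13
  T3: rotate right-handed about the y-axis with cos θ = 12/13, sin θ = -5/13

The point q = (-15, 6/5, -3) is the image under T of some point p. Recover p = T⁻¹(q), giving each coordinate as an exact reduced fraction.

p = (-5, 4/5, -3)

T1 = [-3 0 0 0; 0 3/2 0 0; 0 0 -1 0; 0 0 0 1]
T2·T1 = [36/13 0 5/13 0; 0 3/2 0 0; -15/13 0 12/13 0; 0 0 0 1]
T3·…·T1 = [3 0 0 0; 0 3/2 0 0; 0 0 1 0; 0 0 0 1]
det M = 9/2; M⁻¹ = [1/3 0 0 0; 0 2/3 0 0; 0 0 1 0; 0 0 0 1]
M⁻¹ · (-15, 6/5, -3)ᵀ = (-5, 4/5, -3)ᵀ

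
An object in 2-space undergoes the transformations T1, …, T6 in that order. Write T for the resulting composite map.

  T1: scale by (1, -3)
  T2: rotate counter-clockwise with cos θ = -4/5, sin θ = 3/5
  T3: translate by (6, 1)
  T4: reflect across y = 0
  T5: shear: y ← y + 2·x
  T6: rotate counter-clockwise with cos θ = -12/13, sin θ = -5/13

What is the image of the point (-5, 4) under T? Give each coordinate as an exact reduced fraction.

T1 scale by (1, -3): (-5, 4) → (-5, -12)
T2 rotate counter-clockwise with cos θ = -4/5, sin θ = 3/5: (-5, -12) → (56/5, 33/5)
T3 translate by (6, 1): (56/5, 33/5) → (86/5, 38/5)
T4 reflect across y = 0: (86/5, 38/5) → (86/5, -38/5)
T5 shear: y ← y + 2·x: (86/5, -38/5) → (86/5, 134/5)
T6 rotate counter-clockwise with cos θ = -12/13, sin θ = -5/13: (86/5, 134/5) → (-362/65, -2038/65)

T(p) = (-362/65, -2038/65)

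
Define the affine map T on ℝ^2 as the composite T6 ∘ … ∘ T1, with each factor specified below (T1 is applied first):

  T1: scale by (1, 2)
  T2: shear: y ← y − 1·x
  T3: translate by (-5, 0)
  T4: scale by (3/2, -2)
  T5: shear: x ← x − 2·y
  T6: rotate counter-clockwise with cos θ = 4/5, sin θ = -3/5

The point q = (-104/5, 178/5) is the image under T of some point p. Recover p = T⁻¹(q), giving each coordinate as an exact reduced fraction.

T1 = [1 0 0; 0 2 0; 0 0 1]
T2·T1 = [1 0 0; -1 2 0; 0 0 1]
T3·…·T1 = [1 0 -5; -1 2 0; 0 0 1]
T4·…·T1 = [3/2 0 -15/2; 2 -4 0; 0 0 1]
T5·…·T1 = [-5/2 8 -15/2; 2 -4 0; 0 0 1]
T6·…·T1 = [-4/5 4 -6; 31/10 -8 9/2; 0 0 1]
det M = -6; M⁻¹ = [4/3 2/3 5; 31/60 2/15 5/2; 0 0 1]
M⁻¹ · (-104/5, 178/5)ᵀ = (1, -7/2)ᵀ

p = (1, -7/2)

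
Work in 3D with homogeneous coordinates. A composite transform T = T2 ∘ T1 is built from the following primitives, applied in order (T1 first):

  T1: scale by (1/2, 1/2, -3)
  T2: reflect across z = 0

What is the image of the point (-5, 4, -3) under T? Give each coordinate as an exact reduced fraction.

T1 scale by (1/2, 1/2, -3): (-5, 4, -3) → (-5/2, 2, 9)
T2 reflect across z = 0: (-5/2, 2, 9) → (-5/2, 2, -9)

T(p) = (-5/2, 2, -9)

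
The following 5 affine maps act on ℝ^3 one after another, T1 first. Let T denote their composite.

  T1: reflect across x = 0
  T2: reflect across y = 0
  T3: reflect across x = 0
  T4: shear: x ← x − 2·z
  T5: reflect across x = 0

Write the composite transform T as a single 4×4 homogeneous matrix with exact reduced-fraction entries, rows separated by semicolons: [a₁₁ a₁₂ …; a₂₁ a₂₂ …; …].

T = [-1 0 2 0; 0 -1 0 0; 0 0 1 0; 0 0 0 1]

T1 = [-1 0 0 0; 0 1 0 0; 0 0 1 0; 0 0 0 1]
T2·T1 = [-1 0 0 0; 0 -1 0 0; 0 0 1 0; 0 0 0 1]
T3·…·T1 = [1 0 0 0; 0 -1 0 0; 0 0 1 0; 0 0 0 1]
T4·…·T1 = [1 0 -2 0; 0 -1 0 0; 0 0 1 0; 0 0 0 1]
T5·…·T1 = [-1 0 2 0; 0 -1 0 0; 0 0 1 0; 0 0 0 1]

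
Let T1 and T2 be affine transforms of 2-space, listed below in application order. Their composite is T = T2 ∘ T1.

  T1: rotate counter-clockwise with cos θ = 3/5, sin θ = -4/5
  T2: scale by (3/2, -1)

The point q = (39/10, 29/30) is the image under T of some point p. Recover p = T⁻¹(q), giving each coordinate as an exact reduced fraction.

T1 = [3/5 4/5 0; -4/5 3/5 0; 0 0 1]
T2·T1 = [9/10 6/5 0; 4/5 -3/5 0; 0 0 1]
det M = -3/2; M⁻¹ = [2/5 4/5 0; 8/15 -3/5 0; 0 0 1]
M⁻¹ · (39/10, 29/30)ᵀ = (7/3, 3/2)ᵀ

p = (7/3, 3/2)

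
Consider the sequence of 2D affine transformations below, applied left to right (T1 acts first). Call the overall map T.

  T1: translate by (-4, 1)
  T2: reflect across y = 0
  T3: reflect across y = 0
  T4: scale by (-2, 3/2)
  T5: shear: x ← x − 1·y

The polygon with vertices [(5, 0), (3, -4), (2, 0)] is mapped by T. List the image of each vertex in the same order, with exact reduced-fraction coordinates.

T1 translate by (-4, 1): (5, 0) → (1, 1); (3, -4) → (-1, -3); (2, 0) → (-2, 1)
T2 reflect across y = 0: (1, 1) → (1, -1); (-1, -3) → (-1, 3); (-2, 1) → (-2, -1)
T3 reflect across y = 0: (1, -1) → (1, 1); (-1, 3) → (-1, -3); (-2, -1) → (-2, 1)
T4 scale by (-2, 3/2): (1, 1) → (-2, 3/2); (-1, -3) → (2, -9/2); (-2, 1) → (4, 3/2)
T5 shear: x ← x − 1·y: (-2, 3/2) → (-7/2, 3/2); (2, -9/2) → (13/2, -9/2); (4, 3/2) → (5/2, 3/2)

image vertices: (-7/2, 3/2), (13/2, -9/2), (5/2, 3/2)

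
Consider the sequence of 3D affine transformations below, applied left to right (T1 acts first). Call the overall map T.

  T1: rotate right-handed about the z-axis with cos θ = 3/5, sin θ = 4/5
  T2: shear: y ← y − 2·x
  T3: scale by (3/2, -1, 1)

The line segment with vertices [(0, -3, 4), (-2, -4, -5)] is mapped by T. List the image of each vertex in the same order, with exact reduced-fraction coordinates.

T1 rotate right-handed about the z-axis with cos θ = 3/5, sin θ = 4/5: (0, -3, 4) → (12/5, -9/5, 4); (-2, -4, -5) → (2, -4, -5)
T2 shear: y ← y − 2·x: (12/5, -9/5, 4) → (12/5, -33/5, 4); (2, -4, -5) → (2, -8, -5)
T3 scale by (3/2, -1, 1): (12/5, -33/5, 4) → (18/5, 33/5, 4); (2, -8, -5) → (3, 8, -5)

image vertices: (18/5, 33/5, 4), (3, 8, -5)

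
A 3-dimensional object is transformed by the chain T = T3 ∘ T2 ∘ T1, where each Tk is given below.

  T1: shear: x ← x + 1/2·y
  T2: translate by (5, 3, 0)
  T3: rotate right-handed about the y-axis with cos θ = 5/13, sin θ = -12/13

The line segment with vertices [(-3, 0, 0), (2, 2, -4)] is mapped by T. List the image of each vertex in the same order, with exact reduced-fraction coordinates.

T1 shear: x ← x + 1/2·y: (-3, 0, 0) → (-3, 0, 0); (2, 2, -4) → (3, 2, -4)
T2 translate by (5, 3, 0): (-3, 0, 0) → (2, 3, 0); (3, 2, -4) → (8, 5, -4)
T3 rotate right-handed about the y-axis with cos θ = 5/13, sin θ = -12/13: (2, 3, 0) → (10/13, 3, 24/13); (8, 5, -4) → (88/13, 5, 76/13)

image vertices: (10/13, 3, 24/13), (88/13, 5, 76/13)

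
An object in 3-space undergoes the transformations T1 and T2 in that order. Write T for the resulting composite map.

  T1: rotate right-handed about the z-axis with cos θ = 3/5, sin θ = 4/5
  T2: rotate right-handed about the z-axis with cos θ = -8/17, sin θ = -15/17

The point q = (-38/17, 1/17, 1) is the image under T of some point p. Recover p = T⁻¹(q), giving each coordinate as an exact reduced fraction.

T1 = [3/5 -4/5 0 0; 4/5 3/5 0 0; 0 0 1 0; 0 0 0 1]
T2·T1 = [36/85 77/85 0 0; -77/85 36/85 0 0; 0 0 1 0; 0 0 0 1]
det M = 1; M⁻¹ = [36/85 -77/85 0 0; 77/85 36/85 0 0; 0 0 1 0; 0 0 0 1]
M⁻¹ · (-38/17, 1/17, 1)ᵀ = (-1, -2, 1)ᵀ

p = (-1, -2, 1)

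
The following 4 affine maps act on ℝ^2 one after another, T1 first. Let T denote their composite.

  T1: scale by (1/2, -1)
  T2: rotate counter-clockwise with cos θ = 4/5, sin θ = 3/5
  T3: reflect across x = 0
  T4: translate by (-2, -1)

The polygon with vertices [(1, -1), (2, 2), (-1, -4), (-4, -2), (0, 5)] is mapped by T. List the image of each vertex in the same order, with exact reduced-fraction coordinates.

image vertices: (-9/5, 1/10), (-4, -2), (4/5, 19/10), (4/5, -3/5), (-5, -5)

T1 scale by (1/2, -1): (1, -1) → (1/2, 1); (2, 2) → (1, -2); (-1, -4) → (-1/2, 4); (-4, -2) → (-2, 2); (0, 5) → (0, -5)
T2 rotate counter-clockwise with cos θ = 4/5, sin θ = 3/5: (1/2, 1) → (-1/5, 11/10); (1, -2) → (2, -1); (-1/2, 4) → (-14/5, 29/10); (-2, 2) → (-14/5, 2/5); (0, -5) → (3, -4)
T3 reflect across x = 0: (-1/5, 11/10) → (1/5, 11/10); (2, -1) → (-2, -1); (-14/5, 29/10) → (14/5, 29/10); (-14/5, 2/5) → (14/5, 2/5); (3, -4) → (-3, -4)
T4 translate by (-2, -1): (1/5, 11/10) → (-9/5, 1/10); (-2, -1) → (-4, -2); (14/5, 29/10) → (4/5, 19/10); (14/5, 2/5) → (4/5, -3/5); (-3, -4) → (-5, -5)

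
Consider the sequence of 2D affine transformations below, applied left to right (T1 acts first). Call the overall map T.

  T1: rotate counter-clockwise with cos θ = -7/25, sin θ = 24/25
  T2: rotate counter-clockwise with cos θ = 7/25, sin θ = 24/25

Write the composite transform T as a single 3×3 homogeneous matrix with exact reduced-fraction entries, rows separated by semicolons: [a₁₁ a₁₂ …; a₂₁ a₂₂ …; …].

T1 = [-7/25 -24/25 0; 24/25 -7/25 0; 0 0 1]
T2·T1 = [-1 0 0; 0 -1 0; 0 0 1]

T = [-1 0 0; 0 -1 0; 0 0 1]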